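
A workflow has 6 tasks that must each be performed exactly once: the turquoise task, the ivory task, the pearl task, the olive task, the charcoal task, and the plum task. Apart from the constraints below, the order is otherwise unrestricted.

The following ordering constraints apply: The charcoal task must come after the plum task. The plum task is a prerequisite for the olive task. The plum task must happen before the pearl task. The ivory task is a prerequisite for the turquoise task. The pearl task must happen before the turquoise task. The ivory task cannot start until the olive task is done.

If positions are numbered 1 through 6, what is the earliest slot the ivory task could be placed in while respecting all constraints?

3

Working backwards through the constraints from the ivory task, its full set of required predecessors is the olive task, the plum task — 2 of them.
With 2 mandatory predecessors, the earliest the ivory task can sit is position 2+1 = 3, and placing just those 2 first achieves it.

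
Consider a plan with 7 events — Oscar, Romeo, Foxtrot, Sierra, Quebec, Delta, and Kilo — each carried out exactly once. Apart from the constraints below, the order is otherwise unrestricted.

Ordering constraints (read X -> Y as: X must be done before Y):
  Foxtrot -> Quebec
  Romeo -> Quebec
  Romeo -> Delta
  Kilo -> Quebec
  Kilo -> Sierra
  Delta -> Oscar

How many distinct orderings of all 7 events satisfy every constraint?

164

The events with no prerequisites are Romeo, Foxtrot, Kilo; any of them can be placed first.
Systematically extending each partial ordering one event at a time and counting, there are 164 complete orderings.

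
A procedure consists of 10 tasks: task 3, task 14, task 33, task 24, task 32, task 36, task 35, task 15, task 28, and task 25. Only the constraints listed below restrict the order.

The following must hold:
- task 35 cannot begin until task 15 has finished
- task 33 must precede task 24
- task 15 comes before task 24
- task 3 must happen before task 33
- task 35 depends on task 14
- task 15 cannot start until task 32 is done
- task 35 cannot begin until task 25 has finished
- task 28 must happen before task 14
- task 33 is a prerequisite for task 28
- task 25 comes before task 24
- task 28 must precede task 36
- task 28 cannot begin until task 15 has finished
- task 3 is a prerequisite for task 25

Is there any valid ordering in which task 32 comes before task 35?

Task 32 is actually forced before task 35 by the constraints, so certainly some valid ordering has task 32 first.

Yes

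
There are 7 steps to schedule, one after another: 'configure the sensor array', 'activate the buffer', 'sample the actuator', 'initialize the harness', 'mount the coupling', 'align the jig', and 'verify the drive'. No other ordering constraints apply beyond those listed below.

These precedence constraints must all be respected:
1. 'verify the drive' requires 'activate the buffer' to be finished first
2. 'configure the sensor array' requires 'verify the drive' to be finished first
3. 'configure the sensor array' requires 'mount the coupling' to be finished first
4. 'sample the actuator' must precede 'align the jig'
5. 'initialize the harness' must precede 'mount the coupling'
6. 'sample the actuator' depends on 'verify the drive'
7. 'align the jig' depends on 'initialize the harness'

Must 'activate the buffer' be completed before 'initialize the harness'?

No

Nothing in the constraints links 'activate the buffer' and 'initialize the harness'; they are unordered relative to each other.
So 'activate the buffer' can come before 'initialize the harness' or after — it is not forced.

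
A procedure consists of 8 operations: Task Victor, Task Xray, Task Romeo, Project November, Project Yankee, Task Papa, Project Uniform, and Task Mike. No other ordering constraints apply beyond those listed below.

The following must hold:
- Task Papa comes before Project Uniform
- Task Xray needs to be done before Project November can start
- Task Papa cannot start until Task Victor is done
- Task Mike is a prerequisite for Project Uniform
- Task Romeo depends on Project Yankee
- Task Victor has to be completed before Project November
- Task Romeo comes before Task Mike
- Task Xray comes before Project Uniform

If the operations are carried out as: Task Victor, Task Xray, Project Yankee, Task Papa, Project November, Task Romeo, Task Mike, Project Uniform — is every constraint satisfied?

Yes

Going through the constraints one by one, each required predecessor appears earlier in the sequence than its dependent — e.g. Task Xray (position 2) is before Project Uniform (position 8), as required.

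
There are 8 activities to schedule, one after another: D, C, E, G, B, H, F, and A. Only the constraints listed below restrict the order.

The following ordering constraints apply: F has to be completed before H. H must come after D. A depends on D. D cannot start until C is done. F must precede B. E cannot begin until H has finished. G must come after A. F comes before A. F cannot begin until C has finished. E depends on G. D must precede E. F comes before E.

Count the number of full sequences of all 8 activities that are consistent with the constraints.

Only C has no prerequisites, so it must go first.
Enumerating by repeatedly choosing an available activity (one whose prerequisites are all placed) gives 33 distinct complete orderings.

33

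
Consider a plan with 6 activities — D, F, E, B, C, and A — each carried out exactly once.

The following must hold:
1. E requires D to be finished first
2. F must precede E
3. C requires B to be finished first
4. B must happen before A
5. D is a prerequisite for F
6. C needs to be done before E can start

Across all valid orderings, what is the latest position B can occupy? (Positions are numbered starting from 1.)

3

The activities that are forced after B, directly or by a chain of constraints, are E, C, A. That's 3 activities.
With 3 mandatory successors out of 6 activities total, the latest slot for B is 6−3 = 3, and it's reachable by doing all non-successors before B.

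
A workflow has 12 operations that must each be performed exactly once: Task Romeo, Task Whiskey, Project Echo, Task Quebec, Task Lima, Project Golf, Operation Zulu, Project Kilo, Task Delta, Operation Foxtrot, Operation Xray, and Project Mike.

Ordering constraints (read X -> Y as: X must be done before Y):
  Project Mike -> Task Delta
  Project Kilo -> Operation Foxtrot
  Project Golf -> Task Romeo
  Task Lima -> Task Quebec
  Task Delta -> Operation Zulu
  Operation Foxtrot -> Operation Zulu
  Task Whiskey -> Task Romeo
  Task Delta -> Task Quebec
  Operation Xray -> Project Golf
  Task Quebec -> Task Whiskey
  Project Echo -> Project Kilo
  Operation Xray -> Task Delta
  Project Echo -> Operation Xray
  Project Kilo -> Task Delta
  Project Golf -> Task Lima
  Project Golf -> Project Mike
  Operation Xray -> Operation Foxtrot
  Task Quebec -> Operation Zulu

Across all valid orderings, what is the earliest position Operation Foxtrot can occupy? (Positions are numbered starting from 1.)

Working backwards through the constraints from Operation Foxtrot, its full set of required predecessors is Project Echo, Project Kilo, Operation Xray — 3 of them.
With 3 mandatory predecessors, the earliest Operation Foxtrot can sit is position 3+1 = 4, and placing just those 3 first achieves it.

4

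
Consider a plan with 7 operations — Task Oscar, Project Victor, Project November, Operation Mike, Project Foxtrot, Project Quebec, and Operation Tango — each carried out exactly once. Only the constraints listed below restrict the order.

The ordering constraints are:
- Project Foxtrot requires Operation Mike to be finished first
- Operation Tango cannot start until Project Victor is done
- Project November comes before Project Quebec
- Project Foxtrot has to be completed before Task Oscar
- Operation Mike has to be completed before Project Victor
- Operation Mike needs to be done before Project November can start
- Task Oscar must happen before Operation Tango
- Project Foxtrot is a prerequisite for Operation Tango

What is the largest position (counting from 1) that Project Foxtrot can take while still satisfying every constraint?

Every operation that must follow Project Foxtrot has to come after it. Tracing all chains starting from Project Foxtrot, those operations are: Task Oscar, Operation Tango — 2 in total.
With 2 mandatory successors out of 7 operations total, the latest slot for Project Foxtrot is 7−2 = 5, and it's reachable by doing all non-successors before Project Foxtrot.

5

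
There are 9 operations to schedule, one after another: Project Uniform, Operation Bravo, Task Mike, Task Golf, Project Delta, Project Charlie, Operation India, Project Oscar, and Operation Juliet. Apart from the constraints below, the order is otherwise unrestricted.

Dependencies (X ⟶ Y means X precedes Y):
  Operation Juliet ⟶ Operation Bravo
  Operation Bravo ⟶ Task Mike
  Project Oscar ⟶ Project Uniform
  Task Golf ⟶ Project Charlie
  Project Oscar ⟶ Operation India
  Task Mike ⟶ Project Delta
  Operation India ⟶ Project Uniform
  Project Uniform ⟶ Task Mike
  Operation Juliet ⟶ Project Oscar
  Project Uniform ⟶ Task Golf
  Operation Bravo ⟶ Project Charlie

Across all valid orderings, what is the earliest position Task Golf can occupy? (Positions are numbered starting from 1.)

Working backwards through the constraints from Task Golf, its full set of required predecessors is Project Uniform, Operation India, Project Oscar, Operation Juliet — 4 of them.
So at minimum 4 operations come before Task Golf, putting Task Golf no earlier than position 5. That position is achievable by scheduling exactly those predecessors first.

5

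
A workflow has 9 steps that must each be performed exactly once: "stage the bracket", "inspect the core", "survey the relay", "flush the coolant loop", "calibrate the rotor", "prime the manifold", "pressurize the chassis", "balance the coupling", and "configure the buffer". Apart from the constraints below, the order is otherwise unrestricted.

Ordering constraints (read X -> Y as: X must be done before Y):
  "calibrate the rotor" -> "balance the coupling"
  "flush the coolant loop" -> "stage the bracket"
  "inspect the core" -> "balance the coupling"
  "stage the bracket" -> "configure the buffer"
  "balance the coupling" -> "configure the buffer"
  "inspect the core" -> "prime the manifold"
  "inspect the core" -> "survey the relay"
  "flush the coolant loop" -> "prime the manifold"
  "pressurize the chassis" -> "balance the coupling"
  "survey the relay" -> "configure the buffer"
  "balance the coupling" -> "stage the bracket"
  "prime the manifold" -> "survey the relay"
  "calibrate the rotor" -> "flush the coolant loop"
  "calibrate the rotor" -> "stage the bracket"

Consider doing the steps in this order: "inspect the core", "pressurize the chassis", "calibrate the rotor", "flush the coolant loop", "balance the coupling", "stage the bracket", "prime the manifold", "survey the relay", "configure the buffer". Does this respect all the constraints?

Yes

Checking each listed constraint against this order: for instance, "inspect the core" is in position 1 and "survey the relay" in position 8, so that constraint holds — and the remaining constraints check out the same way.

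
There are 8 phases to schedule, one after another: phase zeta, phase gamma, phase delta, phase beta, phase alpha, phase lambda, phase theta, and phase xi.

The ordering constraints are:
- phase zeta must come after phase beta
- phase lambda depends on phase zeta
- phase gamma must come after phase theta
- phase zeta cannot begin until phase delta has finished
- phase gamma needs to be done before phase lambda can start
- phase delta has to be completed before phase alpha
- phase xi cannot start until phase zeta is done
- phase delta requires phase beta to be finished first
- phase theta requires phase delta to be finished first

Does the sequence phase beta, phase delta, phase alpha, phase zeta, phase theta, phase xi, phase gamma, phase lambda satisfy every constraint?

Yes

Every stated constraint is respected: phase zeta sits at position 4, ahead of phase lambda at position 8, and each of the other listed pairs likewise has the predecessor earlier in the sequence.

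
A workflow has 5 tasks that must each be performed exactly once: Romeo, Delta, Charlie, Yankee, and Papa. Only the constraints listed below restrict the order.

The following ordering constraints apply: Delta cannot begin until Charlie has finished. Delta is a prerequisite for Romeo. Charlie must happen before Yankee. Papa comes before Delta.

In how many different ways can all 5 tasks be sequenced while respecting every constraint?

7

The tasks with no prerequisites are Charlie, Papa; any of them can be placed first.
Counting all ways to extend the partial order to a total order gives 7.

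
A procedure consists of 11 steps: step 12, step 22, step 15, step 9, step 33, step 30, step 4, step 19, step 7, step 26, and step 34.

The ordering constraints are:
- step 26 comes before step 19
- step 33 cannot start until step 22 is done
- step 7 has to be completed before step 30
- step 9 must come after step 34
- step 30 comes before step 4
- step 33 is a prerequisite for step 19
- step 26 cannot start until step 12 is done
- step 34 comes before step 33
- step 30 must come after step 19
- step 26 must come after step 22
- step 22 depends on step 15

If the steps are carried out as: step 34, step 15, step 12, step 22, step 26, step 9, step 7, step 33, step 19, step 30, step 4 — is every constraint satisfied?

Every stated constraint is respected: step 34 sits at position 1, ahead of step 33 at position 8, and each of the other listed pairs likewise has the predecessor earlier in the sequence.

Yes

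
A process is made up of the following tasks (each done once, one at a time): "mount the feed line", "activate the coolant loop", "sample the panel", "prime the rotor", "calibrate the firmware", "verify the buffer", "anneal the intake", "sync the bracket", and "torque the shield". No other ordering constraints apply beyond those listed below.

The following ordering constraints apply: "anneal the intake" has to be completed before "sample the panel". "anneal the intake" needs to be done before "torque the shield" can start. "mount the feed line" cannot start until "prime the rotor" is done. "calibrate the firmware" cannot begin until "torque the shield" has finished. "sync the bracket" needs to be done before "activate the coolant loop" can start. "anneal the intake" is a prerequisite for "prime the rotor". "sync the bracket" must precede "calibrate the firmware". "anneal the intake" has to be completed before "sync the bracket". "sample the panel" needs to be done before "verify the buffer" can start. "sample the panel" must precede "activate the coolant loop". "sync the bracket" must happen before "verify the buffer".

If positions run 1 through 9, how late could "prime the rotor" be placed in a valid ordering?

8

Following the constraints forward from "prime the rotor", its only required successor is "mount the feed line".
So at least 1 task follows "prime the rotor", putting "prime the rotor" no later than position 8. That position is achievable by scheduling everything else first.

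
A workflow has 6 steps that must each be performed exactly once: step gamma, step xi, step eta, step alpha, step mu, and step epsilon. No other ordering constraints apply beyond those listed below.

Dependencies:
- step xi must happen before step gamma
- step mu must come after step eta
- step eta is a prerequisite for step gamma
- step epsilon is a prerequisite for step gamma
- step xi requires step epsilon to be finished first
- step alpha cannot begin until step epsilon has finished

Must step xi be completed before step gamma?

Yes

Chaining the stated constraints: step xi → step gamma.
Hence step xi necessarily comes before step gamma.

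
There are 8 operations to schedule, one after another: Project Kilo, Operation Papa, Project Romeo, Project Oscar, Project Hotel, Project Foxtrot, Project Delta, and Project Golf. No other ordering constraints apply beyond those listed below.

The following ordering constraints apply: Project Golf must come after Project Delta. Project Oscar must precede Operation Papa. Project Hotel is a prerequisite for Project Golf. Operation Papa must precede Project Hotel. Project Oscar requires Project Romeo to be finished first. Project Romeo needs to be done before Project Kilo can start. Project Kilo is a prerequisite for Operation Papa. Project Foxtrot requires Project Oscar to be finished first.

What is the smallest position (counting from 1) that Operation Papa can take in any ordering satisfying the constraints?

4

The operations that are forced before Operation Papa, directly or transitively, are Project Kilo, Project Romeo, Project Oscar. That's 3 operations.
So at minimum 3 operations come before Operation Papa, putting Operation Papa no earlier than position 4. That position is achievable by scheduling exactly those predecessors first.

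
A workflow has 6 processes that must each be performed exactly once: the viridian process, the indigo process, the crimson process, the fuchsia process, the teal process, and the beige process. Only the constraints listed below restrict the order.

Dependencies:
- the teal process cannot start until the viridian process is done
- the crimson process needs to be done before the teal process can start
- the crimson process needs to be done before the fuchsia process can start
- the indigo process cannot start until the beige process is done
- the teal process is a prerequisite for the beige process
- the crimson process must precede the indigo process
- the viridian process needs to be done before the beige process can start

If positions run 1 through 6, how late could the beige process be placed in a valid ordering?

The only process forced after the beige process (directly or by a chain) is the indigo process.
With 1 mandatory successor out of 6 processes total, the latest slot for the beige process is 6−1 = 5, and it's reachable by doing all non-successors before the beige process.

5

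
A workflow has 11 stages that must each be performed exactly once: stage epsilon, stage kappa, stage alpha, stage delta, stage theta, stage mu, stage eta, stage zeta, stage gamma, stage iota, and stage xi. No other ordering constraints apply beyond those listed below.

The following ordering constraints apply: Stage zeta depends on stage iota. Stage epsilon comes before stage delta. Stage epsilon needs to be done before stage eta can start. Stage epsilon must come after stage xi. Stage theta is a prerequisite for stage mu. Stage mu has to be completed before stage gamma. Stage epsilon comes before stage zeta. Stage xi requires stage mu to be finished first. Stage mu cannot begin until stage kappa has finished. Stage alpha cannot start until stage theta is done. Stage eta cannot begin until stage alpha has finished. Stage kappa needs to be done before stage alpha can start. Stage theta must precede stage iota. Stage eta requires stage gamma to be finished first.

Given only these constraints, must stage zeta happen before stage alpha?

Nothing in the constraints links stage zeta and stage alpha; they are unordered relative to each other.
A valid ordering placing stage alpha before stage zeta exists, so the answer is no.

No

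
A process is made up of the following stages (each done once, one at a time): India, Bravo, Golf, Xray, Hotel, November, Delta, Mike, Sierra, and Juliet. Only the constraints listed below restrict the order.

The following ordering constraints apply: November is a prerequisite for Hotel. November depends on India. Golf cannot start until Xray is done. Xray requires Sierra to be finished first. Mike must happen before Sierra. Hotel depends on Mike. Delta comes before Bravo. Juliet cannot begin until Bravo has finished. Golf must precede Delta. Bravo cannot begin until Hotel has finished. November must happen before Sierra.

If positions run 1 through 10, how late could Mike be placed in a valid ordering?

Following every chain forward from Mike, the stages that must come later are Bravo, Golf, Xray, Hotel, Delta, Sierra, Juliet — 7 of them.
With 7 mandatory successors out of 10 stages total, the latest slot for Mike is 10−7 = 3, and it's reachable by doing all non-successors before Mike.

3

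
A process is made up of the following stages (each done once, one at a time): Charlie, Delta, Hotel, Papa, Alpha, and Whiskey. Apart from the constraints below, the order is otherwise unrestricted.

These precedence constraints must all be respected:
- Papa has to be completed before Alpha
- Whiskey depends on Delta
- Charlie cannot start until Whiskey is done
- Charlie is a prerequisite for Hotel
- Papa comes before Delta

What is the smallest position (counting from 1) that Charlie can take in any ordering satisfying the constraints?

4

The stages that are forced before Charlie, directly or transitively, are Delta, Papa, Whiskey. That's 3 stages.
So at minimum 3 stages come before Charlie, putting Charlie no earlier than position 4. That position is achievable by scheduling exactly those predecessors first.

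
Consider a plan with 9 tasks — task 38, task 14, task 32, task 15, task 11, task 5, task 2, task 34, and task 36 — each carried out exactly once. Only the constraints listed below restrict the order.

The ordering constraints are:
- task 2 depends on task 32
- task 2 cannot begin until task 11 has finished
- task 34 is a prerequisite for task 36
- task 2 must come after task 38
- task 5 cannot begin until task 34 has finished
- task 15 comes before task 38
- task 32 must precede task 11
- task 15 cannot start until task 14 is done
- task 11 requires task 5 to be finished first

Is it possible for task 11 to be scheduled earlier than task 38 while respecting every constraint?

Yes

The constraints leave task 11 and task 38 unordered relative to each other; nothing requires task 38 earlier.
That means at least one valid schedule has task 11 before task 38.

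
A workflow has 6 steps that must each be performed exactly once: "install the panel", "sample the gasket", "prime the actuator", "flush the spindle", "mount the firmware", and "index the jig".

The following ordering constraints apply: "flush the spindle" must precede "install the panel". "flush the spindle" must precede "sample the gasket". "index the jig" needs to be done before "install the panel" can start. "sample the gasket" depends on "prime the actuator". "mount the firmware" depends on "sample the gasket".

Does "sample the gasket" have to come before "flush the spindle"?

No

In fact the dependencies run the other way: "flush the spindle" → "sample the gasket".
So "sample the gasket" does not have to come before "flush the spindle" — it cannot.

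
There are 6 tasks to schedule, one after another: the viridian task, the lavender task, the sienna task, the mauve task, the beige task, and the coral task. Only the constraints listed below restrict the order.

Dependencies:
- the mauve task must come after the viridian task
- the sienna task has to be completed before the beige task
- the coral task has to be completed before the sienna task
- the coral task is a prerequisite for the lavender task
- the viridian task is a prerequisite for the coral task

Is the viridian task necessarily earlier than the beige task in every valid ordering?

Yes

Chaining the stated constraints: the viridian task → the coral task → the sienna task → the beige task.
So the viridian task must precede the beige task in any valid ordering.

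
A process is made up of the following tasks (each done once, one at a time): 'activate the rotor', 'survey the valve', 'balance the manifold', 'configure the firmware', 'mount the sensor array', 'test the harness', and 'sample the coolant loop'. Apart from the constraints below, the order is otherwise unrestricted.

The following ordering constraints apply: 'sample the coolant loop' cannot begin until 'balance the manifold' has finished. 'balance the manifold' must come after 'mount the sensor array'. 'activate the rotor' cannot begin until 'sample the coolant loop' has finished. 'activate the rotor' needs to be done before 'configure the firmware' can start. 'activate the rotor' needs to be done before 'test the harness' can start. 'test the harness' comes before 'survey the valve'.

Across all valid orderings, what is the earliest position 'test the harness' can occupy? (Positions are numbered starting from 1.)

Working backwards through the constraints from 'test the harness', its full set of required predecessors is 'activate the rotor', 'balance the manifold', 'mount the sensor array', 'sample the coolant loop' — 4 of them.
With 4 mandatory predecessors, the earliest 'test the harness' can sit is position 4+1 = 5, and placing just those 4 first achieves it.

5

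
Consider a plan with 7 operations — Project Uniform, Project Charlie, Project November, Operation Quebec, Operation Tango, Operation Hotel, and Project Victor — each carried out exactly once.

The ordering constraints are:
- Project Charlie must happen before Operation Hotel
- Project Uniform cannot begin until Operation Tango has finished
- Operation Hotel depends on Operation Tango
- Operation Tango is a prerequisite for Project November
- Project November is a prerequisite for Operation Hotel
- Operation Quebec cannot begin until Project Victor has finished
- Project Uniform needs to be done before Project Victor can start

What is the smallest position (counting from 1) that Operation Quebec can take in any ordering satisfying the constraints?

Every operation that must precede Operation Quebec has to come before it. Tracing all chains that end at Operation Quebec, those operations are: Project Uniform, Operation Tango, Project Victor — 3 in total.
So at minimum 3 operations come before Operation Quebec, putting Operation Quebec no earlier than position 4. That position is achievable by scheduling exactly those predecessors first.

4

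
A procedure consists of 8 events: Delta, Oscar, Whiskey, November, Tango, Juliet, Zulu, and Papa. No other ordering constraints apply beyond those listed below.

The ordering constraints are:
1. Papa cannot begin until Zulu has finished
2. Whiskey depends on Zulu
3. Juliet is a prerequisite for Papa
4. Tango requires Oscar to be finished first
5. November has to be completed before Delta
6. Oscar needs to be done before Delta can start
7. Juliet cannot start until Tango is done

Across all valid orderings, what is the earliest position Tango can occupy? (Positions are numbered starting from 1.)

2

Working backwards through the constraints from Tango, its only required predecessor is Oscar.
So at minimum 1 event comes before Tango, putting Tango no earlier than position 2. That position is achievable by scheduling exactly that predecessor first.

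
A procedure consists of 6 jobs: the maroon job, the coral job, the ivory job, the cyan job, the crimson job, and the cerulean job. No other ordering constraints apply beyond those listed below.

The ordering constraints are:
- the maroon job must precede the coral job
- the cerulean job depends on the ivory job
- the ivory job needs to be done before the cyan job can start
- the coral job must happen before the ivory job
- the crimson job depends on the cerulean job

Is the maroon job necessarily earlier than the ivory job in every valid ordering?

Yes

Chaining the stated constraints: the maroon job → the coral job → the ivory job.
Hence the maroon job necessarily comes before the ivory job.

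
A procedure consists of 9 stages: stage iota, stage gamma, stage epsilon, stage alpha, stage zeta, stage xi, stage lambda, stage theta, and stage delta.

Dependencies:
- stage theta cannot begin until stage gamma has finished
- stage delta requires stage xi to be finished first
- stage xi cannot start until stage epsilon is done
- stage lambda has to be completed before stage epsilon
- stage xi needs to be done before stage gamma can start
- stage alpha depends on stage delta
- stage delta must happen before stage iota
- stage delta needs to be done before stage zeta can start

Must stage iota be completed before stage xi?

No

The constraints actually force stage xi before stage iota (via stage xi → stage delta → stage iota), not the other way around.
So stage iota never precedes stage xi.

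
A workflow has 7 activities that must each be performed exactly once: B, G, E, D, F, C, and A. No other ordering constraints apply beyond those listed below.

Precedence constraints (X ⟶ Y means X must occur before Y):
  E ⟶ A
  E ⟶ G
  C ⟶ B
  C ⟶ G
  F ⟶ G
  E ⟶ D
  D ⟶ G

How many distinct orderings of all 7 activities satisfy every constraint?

214

The activities with no prerequisites are E, F, C; any of them can be placed first.
Counting all ways to extend the partial order to a total order gives 214.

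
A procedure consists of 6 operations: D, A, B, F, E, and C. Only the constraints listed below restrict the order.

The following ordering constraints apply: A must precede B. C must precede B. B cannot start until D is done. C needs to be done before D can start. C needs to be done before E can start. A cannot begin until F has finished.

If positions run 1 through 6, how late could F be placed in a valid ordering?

4

Every operation that must follow F has to come after it. Tracing all chains starting from F, those operations are: A, B — 2 in total.
With 2 mandatory successors out of 6 operations total, the latest slot for F is 6−2 = 4, and it's reachable by doing all non-successors before F.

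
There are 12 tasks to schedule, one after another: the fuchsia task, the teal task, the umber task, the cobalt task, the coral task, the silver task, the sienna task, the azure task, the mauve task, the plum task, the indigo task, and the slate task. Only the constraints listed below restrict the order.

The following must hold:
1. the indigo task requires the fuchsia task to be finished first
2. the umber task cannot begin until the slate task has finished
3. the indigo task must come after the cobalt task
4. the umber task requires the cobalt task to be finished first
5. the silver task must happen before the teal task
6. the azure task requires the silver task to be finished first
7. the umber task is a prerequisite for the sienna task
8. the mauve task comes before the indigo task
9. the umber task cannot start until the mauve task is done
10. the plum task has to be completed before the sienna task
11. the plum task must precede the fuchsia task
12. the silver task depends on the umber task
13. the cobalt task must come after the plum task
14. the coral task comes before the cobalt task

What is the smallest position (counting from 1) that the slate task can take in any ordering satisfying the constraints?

The slate task has no prerequisites at all, so it can go in position 1.

1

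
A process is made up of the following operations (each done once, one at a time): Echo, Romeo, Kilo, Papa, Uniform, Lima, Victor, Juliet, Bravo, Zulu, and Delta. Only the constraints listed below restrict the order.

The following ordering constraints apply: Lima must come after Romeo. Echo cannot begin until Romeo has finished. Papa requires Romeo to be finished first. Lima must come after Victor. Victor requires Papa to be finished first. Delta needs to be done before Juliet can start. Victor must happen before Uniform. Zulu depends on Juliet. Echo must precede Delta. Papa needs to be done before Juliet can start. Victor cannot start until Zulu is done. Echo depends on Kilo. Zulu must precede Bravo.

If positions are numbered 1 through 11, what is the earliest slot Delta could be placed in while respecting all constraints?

Every operation that must precede Delta has to come before it. Tracing all chains that end at Delta, those operations are: Echo, Romeo, Kilo — 3 in total.
So at minimum 3 operations come before Delta, putting Delta no earlier than position 4. That position is achievable by scheduling exactly those predecessors first.

4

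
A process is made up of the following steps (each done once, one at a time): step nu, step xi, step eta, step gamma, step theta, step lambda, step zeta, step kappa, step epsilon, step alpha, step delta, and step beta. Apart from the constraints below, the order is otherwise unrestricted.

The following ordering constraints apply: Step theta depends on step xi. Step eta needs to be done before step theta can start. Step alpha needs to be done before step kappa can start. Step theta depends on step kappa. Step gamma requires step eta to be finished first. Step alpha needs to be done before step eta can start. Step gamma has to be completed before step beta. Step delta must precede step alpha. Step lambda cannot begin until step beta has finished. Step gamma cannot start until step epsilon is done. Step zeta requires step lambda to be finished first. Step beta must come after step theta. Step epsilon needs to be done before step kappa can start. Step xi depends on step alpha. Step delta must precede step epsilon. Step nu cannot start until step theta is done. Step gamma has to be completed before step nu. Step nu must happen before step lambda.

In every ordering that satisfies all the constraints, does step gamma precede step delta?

No

There is a chain step delta → step epsilon → step gamma, which puts step delta before step gamma.
So step gamma does not have to come before step delta — it cannot.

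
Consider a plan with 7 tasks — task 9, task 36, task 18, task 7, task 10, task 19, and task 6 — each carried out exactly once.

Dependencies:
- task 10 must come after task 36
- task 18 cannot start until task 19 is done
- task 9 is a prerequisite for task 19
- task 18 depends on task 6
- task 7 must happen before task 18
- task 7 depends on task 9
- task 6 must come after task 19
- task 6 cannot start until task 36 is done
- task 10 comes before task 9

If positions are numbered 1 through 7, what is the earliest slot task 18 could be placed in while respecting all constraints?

Every task that must precede task 18 has to come before it. Tracing all chains that end at task 18, those tasks are: task 9, task 36, task 7, task 10, task 19, task 6 — 6 in total.
With 6 mandatory predecessors, the earliest task 18 can sit is position 6+1 = 7, and placing just those 6 first achieves it.

7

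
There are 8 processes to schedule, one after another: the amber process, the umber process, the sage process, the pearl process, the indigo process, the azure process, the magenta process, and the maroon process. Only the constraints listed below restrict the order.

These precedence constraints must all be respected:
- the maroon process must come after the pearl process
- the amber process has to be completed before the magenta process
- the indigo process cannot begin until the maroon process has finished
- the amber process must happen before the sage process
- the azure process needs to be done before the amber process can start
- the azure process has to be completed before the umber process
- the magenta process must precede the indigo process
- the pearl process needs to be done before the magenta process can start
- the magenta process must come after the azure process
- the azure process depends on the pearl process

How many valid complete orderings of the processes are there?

Only the pearl process has no prerequisites, so it must go first.
Enumerating by repeatedly choosing an available process (one whose prerequisites are all placed) gives 81 distinct complete orderings.

81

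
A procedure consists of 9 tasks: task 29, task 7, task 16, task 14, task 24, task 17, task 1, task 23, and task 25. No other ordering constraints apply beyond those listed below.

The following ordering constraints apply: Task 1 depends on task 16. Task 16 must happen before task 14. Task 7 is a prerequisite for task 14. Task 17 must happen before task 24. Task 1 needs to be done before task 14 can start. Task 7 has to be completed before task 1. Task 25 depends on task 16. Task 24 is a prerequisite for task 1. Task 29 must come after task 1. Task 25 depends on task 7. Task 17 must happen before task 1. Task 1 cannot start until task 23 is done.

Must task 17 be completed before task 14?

Following the dependencies: task 17 → task 1 → task 14.
That forces task 17 before task 14 in every valid schedule.

Yes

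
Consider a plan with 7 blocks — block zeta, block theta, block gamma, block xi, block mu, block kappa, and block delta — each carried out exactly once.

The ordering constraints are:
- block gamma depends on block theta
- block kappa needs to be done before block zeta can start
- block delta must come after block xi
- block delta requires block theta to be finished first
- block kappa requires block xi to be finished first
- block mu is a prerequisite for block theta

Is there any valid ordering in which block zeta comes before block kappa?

No

Following block kappa → block zeta, block kappa must precede block zeta in every valid ordering.
So no valid ordering can have block zeta before block kappa.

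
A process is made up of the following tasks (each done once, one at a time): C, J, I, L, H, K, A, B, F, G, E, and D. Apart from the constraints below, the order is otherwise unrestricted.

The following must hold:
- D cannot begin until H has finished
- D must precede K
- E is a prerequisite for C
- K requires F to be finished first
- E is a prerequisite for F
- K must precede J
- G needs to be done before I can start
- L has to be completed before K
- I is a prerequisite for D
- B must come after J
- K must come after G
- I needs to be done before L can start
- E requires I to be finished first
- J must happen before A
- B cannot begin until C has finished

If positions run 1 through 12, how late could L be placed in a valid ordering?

Following every chain forward from L, the tasks that must come later are J, K, A, B — 4 of them.
So at least 4 tasks follow L, putting L no later than position 8. That position is achievable by scheduling everything else first.

8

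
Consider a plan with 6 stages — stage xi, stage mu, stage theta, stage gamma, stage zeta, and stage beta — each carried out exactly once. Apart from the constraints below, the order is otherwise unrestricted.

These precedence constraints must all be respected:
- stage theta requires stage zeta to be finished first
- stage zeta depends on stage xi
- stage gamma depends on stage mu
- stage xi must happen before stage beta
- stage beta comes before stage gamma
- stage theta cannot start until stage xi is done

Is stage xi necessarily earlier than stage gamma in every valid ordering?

Tracing the constraints gives a chain: stage xi → stage beta → stage gamma.
That forces stage xi before stage gamma in every valid schedule.

Yes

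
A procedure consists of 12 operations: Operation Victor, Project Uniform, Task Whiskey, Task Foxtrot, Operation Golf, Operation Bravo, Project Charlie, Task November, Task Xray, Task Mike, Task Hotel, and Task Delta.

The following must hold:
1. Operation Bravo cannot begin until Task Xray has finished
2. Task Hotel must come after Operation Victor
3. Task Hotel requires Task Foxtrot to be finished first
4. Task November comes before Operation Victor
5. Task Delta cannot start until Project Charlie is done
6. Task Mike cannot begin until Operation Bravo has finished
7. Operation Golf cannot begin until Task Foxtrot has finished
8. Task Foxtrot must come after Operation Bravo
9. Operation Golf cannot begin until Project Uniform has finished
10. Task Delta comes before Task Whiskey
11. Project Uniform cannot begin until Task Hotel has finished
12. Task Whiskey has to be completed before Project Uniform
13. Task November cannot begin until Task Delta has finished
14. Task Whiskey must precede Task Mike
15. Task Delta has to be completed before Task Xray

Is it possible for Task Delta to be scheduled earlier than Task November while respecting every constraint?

Yes

Every valid ordering already has Task Delta before Task November (the constraints require it), so in particular at least one does.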